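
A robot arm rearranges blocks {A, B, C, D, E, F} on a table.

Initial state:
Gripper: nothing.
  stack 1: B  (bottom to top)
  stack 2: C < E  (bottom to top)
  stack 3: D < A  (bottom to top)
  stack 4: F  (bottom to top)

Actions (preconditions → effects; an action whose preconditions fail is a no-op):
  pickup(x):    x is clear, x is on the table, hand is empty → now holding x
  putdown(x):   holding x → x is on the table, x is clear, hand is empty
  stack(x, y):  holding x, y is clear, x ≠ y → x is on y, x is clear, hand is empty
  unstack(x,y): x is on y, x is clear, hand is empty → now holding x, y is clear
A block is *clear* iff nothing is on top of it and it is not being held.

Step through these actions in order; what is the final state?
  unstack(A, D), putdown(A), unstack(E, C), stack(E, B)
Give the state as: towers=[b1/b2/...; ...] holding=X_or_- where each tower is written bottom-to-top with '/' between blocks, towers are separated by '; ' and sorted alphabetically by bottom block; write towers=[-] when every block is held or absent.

step 1 (unstack(A, D)): towers=[B; C/E; D; F] holding=A
step 2 (putdown(A)): towers=[A; B; C/E; D; F] holding=-
step 3 (unstack(E, C)): towers=[A; B; C; D; F] holding=E
step 4 (stack(E, B)): towers=[A; B/E; C; D; F] holding=-

towers=[A; B/E; C; D; F] holding=-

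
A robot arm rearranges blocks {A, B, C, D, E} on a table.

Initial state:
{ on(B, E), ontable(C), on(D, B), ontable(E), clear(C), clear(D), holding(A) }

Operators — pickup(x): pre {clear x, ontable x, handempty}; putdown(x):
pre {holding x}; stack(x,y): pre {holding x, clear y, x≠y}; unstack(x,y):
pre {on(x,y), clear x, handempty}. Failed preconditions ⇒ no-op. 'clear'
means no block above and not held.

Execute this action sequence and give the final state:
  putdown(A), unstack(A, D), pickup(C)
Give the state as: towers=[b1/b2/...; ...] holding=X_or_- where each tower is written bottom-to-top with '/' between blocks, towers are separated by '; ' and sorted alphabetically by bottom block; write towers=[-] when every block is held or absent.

towers=[A; E/B/D] holding=C

step 1 (putdown(A)): towers=[A; C; E/B/D] holding=-
step 2 (unstack(A, D)) [no-op]: towers=[A; C; E/B/D] holding=-
step 3 (pickup(C)): towers=[A; E/B/D] holding=C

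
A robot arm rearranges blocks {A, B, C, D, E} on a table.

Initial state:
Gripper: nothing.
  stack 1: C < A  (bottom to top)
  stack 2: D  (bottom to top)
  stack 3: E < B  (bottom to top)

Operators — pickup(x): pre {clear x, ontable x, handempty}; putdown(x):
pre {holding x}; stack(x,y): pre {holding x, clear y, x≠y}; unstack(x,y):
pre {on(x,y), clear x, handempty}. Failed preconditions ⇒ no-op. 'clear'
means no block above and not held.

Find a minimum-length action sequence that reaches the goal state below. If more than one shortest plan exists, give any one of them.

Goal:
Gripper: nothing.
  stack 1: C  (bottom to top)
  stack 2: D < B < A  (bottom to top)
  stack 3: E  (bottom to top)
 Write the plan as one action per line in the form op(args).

unstack(B, E)
stack(B, D)
unstack(A, C)
stack(A, B)

step 1 (unstack(B, E)): towers=[C/A; D; E] holding=B
step 2 (stack(B, D)): towers=[C/A; D/B; E] holding=-
step 3 (unstack(A, C)): towers=[C; D/B; E] holding=A
step 4 (stack(A, B)): towers=[C; D/B/A; E] holding=-
goal check: towers=[C; D/B/A; E] holding=- — reached (length 4, optimal by BFS)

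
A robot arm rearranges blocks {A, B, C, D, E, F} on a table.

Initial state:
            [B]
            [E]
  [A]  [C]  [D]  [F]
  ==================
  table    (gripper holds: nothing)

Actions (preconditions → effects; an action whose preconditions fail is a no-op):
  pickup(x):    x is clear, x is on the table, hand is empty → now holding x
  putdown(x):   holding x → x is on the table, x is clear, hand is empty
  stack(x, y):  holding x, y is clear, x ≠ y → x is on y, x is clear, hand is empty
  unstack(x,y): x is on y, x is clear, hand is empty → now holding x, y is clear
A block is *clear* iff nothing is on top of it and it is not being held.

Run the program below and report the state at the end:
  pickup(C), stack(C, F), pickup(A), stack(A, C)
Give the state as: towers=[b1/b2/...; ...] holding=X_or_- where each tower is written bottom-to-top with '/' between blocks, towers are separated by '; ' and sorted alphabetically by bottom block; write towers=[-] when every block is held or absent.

step 1 (pickup(C)): towers=[A; D/E/B; F] holding=C
step 2 (stack(C, F)): towers=[A; D/E/B; F/C] holding=-
step 3 (pickup(A)): towers=[D/E/B; F/C] holding=A
step 4 (stack(A, C)): towers=[D/E/B; F/C/A] holding=-

towers=[D/E/B; F/C/A] holding=-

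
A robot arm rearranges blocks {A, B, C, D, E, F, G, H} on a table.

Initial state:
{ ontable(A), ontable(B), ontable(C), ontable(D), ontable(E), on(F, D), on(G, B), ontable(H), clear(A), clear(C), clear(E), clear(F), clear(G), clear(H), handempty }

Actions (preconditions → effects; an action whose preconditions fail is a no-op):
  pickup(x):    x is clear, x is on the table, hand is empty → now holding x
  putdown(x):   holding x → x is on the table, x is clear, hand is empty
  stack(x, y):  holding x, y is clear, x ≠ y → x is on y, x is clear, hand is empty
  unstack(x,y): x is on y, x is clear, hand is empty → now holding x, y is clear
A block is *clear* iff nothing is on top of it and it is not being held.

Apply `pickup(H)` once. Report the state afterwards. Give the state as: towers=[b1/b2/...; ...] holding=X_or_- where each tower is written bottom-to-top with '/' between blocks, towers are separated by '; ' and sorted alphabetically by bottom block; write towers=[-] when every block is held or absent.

before: towers=[A; B/G; C; D/F; E; H] holding=-
pre[pickup(H)]: clear(H) yes, ontable(H) yes, handempty yes
all met → apply pickup(H)
after:  towers=[A; B/G; C; D/F; E] holding=H

towers=[A; B/G; C; D/F; E] holding=H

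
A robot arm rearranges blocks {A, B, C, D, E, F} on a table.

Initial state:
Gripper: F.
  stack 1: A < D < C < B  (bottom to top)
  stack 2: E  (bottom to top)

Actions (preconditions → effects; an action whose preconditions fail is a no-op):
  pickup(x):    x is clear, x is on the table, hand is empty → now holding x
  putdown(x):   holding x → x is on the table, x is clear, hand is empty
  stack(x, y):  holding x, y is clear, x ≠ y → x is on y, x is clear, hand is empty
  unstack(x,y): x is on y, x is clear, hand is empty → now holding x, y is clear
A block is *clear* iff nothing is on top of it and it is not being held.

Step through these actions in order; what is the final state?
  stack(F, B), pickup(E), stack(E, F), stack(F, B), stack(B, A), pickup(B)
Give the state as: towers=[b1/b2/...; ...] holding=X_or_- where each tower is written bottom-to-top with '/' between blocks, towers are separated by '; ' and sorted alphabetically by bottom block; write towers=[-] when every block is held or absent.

step 1 (stack(F, B)): towers=[A/D/C/B/F; E] holding=-
step 2 (pickup(E)): towers=[A/D/C/B/F] holding=E
step 3 (stack(E, F)): towers=[A/D/C/B/F/E] holding=-
step 4 (stack(F, B)) [no-op]: towers=[A/D/C/B/F/E] holding=-
step 5 (stack(B, A)) [no-op]: towers=[A/D/C/B/F/E] holding=-
step 6 (pickup(B)) [no-op]: towers=[A/D/C/B/F/E] holding=-

towers=[A/D/C/B/F/E] holding=-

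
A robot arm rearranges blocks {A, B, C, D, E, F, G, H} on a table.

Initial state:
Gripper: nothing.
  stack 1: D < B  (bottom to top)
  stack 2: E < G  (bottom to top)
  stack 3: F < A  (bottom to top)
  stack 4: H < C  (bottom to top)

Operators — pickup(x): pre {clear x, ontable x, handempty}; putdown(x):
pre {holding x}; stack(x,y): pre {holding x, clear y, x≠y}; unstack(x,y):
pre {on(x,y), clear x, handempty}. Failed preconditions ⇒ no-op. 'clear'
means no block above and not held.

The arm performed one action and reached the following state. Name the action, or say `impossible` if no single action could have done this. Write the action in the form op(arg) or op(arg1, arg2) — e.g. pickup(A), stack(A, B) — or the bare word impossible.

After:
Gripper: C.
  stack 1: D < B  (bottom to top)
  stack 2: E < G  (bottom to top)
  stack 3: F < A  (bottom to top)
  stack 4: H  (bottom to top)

target: towers=[D/B; E/G; F/A; H] holding=C
     unstack(G, E) → towers=[D/B; E; F/A; H/C] holding=G
     unstack(A, F) → towers=[D/B; E/G; F; H/C] holding=A
     unstack(B, D) → towers=[D; E/G; F/A; H/C] holding=B
     unstack(C, H) → towers=[D/B; E/G; F/A; H] holding=C  ← match

unstack(C, H)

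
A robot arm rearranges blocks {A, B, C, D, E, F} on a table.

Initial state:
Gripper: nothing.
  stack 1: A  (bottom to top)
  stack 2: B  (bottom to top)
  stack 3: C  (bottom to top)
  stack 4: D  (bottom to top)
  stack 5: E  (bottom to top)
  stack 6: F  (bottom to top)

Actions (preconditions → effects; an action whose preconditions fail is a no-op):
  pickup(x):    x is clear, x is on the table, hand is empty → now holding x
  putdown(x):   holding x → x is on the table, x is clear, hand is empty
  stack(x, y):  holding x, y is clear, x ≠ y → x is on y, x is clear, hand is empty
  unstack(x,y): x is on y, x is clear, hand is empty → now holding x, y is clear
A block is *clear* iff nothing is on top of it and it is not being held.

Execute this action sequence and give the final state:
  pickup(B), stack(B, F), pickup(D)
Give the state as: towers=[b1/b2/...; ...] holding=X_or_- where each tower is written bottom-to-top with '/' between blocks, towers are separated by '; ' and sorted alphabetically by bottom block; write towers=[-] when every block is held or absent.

step 1 (pickup(B)): towers=[A; C; D; E; F] holding=B
step 2 (stack(B, F)): towers=[A; C; D; E; F/B] holding=-
step 3 (pickup(D)): towers=[A; C; E; F/B] holding=D

towers=[A; C; E; F/B] holding=D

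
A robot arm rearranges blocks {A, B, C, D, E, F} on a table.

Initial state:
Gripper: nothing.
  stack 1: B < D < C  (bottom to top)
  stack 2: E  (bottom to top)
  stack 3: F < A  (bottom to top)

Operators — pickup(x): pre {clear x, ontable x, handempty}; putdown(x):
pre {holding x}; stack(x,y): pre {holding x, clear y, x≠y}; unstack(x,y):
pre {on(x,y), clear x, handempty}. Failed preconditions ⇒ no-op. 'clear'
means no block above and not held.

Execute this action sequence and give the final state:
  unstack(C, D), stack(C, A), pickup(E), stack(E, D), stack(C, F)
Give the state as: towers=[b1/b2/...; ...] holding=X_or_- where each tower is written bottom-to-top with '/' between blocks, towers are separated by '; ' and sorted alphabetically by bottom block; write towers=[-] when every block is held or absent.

step 1 (unstack(C, D)): towers=[B/D; E; F/A] holding=C
step 2 (stack(C, A)): towers=[B/D; E; F/A/C] holding=-
step 3 (pickup(E)): towers=[B/D; F/A/C] holding=E
step 4 (stack(E, D)): towers=[B/D/E; F/A/C] holding=-
step 5 (stack(C, F)) [no-op]: towers=[B/D/E; F/A/C] holding=-

towers=[B/D/E; F/A/C] holding=-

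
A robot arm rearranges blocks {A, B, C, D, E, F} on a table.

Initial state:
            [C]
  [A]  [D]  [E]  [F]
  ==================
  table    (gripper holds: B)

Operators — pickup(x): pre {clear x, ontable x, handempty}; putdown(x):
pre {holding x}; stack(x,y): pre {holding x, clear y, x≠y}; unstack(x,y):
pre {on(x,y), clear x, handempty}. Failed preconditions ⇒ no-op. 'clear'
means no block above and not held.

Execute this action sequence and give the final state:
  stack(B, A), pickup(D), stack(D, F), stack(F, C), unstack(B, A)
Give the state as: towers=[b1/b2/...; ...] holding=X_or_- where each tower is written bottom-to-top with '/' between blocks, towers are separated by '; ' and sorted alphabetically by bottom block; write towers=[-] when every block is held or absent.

towers=[A; E/C; F/D] holding=B

step 1 (stack(B, A)): towers=[A/B; D; E/C; F] holding=-
step 2 (pickup(D)): towers=[A/B; E/C; F] holding=D
step 3 (stack(D, F)): towers=[A/B; E/C; F/D] holding=-
step 4 (stack(F, C)) [no-op]: towers=[A/B; E/C; F/D] holding=-
step 5 (unstack(B, A)): towers=[A; E/C; F/D] holding=B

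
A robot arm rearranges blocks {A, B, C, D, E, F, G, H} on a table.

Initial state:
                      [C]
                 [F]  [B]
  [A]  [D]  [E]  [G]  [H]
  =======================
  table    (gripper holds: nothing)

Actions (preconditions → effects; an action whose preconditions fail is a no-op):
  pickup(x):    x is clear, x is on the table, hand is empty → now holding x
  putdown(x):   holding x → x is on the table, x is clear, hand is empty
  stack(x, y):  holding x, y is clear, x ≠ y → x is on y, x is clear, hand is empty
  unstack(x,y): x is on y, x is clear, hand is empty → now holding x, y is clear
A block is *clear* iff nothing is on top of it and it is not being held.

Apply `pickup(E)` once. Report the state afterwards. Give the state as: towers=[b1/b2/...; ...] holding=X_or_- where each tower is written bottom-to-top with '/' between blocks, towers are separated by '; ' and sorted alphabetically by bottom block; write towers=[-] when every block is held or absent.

before: towers=[A; D; E; G/F; H/B/C] holding=-
pre[pickup(E)]: clear(E) ok, ontable(E) ok, handempty ok
all met → apply pickup(E)
after:  towers=[A; D; G/F; H/B/C] holding=E

towers=[A; D; G/F; H/B/C] holding=E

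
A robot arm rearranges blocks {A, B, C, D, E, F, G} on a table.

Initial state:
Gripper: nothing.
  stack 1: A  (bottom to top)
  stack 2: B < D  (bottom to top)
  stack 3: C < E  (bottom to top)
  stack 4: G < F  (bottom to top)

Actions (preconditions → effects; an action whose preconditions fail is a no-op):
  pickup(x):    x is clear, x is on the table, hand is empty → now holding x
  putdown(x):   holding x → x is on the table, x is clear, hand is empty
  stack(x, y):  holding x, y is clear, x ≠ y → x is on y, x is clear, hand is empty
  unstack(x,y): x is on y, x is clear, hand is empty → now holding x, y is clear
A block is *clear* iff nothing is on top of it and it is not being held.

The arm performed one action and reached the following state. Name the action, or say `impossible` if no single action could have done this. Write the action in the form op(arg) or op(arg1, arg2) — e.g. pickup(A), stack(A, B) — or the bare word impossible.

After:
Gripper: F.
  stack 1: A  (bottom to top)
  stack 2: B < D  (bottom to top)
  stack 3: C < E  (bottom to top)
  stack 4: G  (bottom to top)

target: towers=[A; B/D; C/E; G] holding=F
     unstack(F, G) → towers=[A; B/D; C/E; G] holding=F  ← match
     unstack(D, B) → towers=[A; B; C/E; G/F] holding=D
         pickup(A) → towers=[B/D; C/E; G/F] holding=A
     unstack(E, C) → towers=[A; B/D; C; G/F] holding=E

unstack(F, G)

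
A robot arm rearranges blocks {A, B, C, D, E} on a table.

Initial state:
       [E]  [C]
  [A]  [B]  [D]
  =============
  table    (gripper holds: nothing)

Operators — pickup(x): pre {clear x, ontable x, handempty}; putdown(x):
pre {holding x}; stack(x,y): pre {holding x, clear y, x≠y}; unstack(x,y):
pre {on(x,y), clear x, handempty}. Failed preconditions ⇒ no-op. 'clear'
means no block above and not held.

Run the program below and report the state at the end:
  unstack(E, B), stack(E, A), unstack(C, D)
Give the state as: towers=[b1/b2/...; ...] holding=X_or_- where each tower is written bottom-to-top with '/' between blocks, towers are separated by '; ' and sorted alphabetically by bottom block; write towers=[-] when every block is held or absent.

step 1 (unstack(E, B)): towers=[A; B; D/C] holding=E
step 2 (stack(E, A)): towers=[A/E; B; D/C] holding=-
step 3 (unstack(C, D)): towers=[A/E; B; D] holding=C

towers=[A/E; B; D] holding=C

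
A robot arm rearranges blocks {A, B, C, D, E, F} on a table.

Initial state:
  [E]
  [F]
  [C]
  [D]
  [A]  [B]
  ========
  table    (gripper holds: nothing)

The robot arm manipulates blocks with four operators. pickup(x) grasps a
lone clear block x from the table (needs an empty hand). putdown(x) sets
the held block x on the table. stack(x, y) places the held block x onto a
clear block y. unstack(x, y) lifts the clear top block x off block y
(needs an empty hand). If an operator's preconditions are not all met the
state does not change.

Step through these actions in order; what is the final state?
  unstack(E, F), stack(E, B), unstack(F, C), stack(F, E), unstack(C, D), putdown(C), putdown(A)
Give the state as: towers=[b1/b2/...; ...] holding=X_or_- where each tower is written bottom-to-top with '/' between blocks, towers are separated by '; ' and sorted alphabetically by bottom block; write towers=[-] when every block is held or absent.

step 1 (unstack(E, F)): towers=[A/D/C/F; B] holding=E
step 2 (stack(E, B)): towers=[A/D/C/F; B/E] holding=-
step 3 (unstack(F, C)): towers=[A/D/C; B/E] holding=F
step 4 (stack(F, E)): towers=[A/D/C; B/E/F] holding=-
step 5 (unstack(C, D)): towers=[A/D; B/E/F] holding=C
step 6 (putdown(C)): towers=[A/D; B/E/F; C] holding=-
step 7 (putdown(A)) [no-op]: towers=[A/D; B/E/F; C] holding=-

towers=[A/D; B/E/F; C] holding=-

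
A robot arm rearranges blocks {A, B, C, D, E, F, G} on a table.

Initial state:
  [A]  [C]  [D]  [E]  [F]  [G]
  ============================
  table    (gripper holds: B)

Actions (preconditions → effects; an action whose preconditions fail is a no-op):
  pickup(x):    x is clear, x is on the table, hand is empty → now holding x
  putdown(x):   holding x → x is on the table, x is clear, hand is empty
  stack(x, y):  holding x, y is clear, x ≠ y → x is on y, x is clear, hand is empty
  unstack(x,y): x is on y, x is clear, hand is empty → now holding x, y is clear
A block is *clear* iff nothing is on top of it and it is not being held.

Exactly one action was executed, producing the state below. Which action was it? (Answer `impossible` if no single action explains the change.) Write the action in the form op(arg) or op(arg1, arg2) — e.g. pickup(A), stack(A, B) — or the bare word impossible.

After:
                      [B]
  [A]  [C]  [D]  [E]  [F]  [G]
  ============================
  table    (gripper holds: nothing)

stack(B, F)

target: towers=[A; C; D; E; F/B; G] holding=-
        putdown(B) → towers=[A; B; C; D; E; F; G] holding=-
       stack(B, F) → towers=[A; C; D; E; F/B; G] holding=-  ← match
       stack(B, G) → towers=[A; C; D; E; F; G/B] holding=-
       stack(B, D) → towers=[A; C; D/B; E; F; G] holding=-
       stack(B, A) → towers=[A/B; C; D; E; F; G] holding=-
       stack(B, E) → towers=[A; C; D; E/B; F; G] holding=-
       stack(B, C) → towers=[A; C/B; D; E; F; G] holding=-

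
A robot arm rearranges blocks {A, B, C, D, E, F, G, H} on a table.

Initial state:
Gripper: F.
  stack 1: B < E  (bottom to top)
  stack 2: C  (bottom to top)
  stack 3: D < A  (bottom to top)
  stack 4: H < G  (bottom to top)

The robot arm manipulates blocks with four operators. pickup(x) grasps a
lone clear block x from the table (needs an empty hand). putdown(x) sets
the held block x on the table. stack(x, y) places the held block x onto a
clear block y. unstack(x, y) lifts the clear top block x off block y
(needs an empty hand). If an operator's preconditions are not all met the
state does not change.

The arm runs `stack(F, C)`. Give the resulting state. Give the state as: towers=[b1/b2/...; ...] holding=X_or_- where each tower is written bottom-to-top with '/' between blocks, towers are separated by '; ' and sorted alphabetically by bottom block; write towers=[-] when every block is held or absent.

before: towers=[B/E; C; D/A; H/G] holding=F
pre[stack(F, C)]: holding(F) ✓, clear(C) ✓, F≠C ✓
all met → apply stack(F, C)
after:  towers=[B/E; C/F; D/A; H/G] holding=-

towers=[B/E; C/F; D/A; H/G] holding=-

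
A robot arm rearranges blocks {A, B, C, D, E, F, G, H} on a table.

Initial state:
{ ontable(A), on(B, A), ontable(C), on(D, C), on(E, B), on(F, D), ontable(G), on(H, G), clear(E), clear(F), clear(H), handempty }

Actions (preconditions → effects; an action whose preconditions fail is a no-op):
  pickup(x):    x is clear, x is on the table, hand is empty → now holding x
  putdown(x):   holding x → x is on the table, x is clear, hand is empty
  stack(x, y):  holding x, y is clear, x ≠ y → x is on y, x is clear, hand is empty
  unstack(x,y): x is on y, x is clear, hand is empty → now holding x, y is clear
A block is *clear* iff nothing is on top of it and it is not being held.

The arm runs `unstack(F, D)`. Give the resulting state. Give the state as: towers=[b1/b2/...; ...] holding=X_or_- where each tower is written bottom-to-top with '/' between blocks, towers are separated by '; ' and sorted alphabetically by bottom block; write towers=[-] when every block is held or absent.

before: towers=[A/B/E; C/D/F; G/H] holding=-
pre[unstack(F, D)]: on(F,D) yes, clear(F) yes, handempty yes
all met → apply unstack(F, D)
after:  towers=[A/B/E; C/D; G/H] holding=F

towers=[A/B/E; C/D; G/H] holding=F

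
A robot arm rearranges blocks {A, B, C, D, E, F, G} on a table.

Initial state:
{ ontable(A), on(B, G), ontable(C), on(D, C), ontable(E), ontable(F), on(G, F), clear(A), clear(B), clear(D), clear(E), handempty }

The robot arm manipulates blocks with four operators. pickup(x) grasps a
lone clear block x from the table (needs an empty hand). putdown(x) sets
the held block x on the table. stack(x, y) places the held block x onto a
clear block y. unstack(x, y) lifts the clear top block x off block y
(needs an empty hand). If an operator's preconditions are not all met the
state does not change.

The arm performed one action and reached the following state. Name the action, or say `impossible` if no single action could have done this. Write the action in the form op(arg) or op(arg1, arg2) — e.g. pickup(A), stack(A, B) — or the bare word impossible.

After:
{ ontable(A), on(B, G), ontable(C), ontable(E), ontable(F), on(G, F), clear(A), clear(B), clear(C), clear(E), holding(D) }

unstack(D, C)

target: towers=[A; C; E; F/G/B] holding=D
     unstack(B, G) → towers=[A; C/D; E; F/G] holding=B
     unstack(D, C) → towers=[A; C; E; F/G/B] holding=D  ← match
         pickup(A) → towers=[C/D; E; F/G/B] holding=A
         pickup(E) → towers=[A; C/D; F/G/B] holding=E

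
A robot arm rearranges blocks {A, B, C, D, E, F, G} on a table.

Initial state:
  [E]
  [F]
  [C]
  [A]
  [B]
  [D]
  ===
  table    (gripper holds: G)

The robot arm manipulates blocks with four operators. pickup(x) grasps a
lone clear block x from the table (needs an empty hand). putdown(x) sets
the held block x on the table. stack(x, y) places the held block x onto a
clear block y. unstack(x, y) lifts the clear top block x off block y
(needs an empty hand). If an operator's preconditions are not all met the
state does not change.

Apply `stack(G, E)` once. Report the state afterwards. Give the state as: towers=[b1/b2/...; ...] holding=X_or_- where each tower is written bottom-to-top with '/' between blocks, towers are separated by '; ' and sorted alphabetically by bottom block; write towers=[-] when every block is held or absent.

towers=[D/B/A/C/F/E/G] holding=-

before: towers=[D/B/A/C/F/E] holding=G
pre[stack(G, E)]: holding(G) yes, clear(E) yes, G≠E yes
all met → apply stack(G, E)
after:  towers=[D/B/A/C/F/E/G] holding=-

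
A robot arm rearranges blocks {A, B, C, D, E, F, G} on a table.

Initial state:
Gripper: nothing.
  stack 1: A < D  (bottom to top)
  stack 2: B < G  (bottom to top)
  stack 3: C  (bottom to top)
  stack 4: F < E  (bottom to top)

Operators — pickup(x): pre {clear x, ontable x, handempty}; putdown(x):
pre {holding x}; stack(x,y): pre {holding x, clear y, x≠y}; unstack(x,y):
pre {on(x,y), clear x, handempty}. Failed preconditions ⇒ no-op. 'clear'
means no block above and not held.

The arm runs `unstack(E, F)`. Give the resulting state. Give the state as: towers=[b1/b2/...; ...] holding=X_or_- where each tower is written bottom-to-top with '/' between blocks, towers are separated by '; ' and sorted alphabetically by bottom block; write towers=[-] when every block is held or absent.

before: towers=[A/D; B/G; C; F/E] holding=-
pre[unstack(E, F)]: on(E,F) ok, clear(E) ok, handempty ok
all met → apply unstack(E, F)
after:  towers=[A/D; B/G; C; F] holding=E

towers=[A/D; B/G; C; F] holding=E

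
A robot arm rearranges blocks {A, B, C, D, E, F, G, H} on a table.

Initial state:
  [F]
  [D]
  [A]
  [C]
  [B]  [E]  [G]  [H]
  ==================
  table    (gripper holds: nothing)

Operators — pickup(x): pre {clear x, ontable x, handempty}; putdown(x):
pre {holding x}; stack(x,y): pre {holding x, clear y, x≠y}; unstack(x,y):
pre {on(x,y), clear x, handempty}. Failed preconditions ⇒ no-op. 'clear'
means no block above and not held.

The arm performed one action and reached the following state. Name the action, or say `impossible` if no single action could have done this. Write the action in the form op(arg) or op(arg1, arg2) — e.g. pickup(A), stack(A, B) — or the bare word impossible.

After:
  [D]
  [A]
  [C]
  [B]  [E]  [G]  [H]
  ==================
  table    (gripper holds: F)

unstack(F, D)

target: towers=[B/C/A/D; E; G; H] holding=F
         pickup(G) → towers=[B/C/A/D/F; E; H] holding=G
         pickup(E) → towers=[B/C/A/D/F; G; H] holding=E
         pickup(H) → towers=[B/C/A/D/F; E; G] holding=H
     unstack(F, D) → towers=[B/C/A/D; E; G; H] holding=F  ← match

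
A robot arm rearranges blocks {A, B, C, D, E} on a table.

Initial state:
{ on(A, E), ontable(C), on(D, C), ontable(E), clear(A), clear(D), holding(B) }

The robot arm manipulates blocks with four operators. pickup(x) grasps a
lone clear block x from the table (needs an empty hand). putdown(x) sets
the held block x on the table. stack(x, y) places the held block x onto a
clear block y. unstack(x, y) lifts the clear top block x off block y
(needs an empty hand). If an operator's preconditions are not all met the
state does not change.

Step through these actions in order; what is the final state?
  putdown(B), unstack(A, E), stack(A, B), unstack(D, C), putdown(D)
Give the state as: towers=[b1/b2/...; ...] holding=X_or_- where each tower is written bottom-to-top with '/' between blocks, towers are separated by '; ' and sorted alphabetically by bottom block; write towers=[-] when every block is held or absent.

step 1 (putdown(B)): towers=[B; C/D; E/A] holding=-
step 2 (unstack(A, E)): towers=[B; C/D; E] holding=A
step 3 (stack(A, B)): towers=[B/A; C/D; E] holding=-
step 4 (unstack(D, C)): towers=[B/A; C; E] holding=D
step 5 (putdown(D)): towers=[B/A; C; D; E] holding=-

towers=[B/A; C; D; E] holding=-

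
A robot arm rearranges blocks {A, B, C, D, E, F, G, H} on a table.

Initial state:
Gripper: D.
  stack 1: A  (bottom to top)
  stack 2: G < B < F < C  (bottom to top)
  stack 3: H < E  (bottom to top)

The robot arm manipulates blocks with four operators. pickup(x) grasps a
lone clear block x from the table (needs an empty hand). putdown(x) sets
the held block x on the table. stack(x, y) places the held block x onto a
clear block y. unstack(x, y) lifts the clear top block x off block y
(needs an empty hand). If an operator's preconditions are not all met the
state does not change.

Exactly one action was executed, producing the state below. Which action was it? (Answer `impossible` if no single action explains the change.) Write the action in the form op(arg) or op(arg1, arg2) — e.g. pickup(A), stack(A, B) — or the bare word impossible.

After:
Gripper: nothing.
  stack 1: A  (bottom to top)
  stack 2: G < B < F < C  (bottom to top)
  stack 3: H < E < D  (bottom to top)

stack(D, E)

target: towers=[A; G/B/F/C; H/E/D] holding=-
        putdown(D) → towers=[A; D; G/B/F/C; H/E] holding=-
       stack(D, A) → towers=[A/D; G/B/F/C; H/E] holding=-
       stack(D, E) → towers=[A; G/B/F/C; H/E/D] holding=-  ← match
       stack(D, C) → towers=[A; G/B/F/C/D; H/E] holding=-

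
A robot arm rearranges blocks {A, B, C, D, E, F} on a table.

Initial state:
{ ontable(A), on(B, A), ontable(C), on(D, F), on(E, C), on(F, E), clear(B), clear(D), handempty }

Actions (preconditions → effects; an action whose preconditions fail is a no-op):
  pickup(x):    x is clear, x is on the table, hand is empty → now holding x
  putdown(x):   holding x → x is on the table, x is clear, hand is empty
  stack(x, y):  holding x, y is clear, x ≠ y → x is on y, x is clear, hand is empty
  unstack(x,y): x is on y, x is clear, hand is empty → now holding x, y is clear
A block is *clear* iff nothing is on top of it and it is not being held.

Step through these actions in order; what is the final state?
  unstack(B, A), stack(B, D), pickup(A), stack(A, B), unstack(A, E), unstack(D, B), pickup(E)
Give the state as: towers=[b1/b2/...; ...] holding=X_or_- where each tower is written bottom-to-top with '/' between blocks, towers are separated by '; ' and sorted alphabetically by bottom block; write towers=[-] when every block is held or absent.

towers=[C/E/F/D/B/A] holding=-

step 1 (unstack(B, A)): towers=[A; C/E/F/D] holding=B
step 2 (stack(B, D)): towers=[A; C/E/F/D/B] holding=-
step 3 (pickup(A)): towers=[C/E/F/D/B] holding=A
step 4 (stack(A, B)): towers=[C/E/F/D/B/A] holding=-
step 5 (unstack(A, E)) [no-op]: towers=[C/E/F/D/B/A] holding=-
step 6 (unstack(D, B)) [no-op]: towers=[C/E/F/D/B/A] holding=-
step 7 (pickup(E)) [no-op]: towers=[C/E/F/D/B/A] holding=-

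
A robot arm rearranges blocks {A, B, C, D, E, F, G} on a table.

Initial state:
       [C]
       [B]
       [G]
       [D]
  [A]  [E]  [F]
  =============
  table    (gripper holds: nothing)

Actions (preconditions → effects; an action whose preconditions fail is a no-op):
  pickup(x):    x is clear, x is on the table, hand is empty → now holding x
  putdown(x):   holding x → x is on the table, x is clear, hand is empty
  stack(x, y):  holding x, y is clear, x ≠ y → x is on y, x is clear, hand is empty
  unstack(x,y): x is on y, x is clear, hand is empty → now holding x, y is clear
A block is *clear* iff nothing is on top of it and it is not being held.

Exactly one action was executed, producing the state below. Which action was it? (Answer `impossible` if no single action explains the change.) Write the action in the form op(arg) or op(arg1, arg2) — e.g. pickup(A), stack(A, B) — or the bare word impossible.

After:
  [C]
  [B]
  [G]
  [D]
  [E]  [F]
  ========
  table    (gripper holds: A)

pickup(A)

target: towers=[E/D/G/B/C; F] holding=A
         pickup(F) → towers=[A; E/D/G/B/C] holding=F
         pickup(A) → towers=[E/D/G/B/C; F] holding=A  ← match
     unstack(C, B) → towers=[A; E/D/G/B; F] holding=C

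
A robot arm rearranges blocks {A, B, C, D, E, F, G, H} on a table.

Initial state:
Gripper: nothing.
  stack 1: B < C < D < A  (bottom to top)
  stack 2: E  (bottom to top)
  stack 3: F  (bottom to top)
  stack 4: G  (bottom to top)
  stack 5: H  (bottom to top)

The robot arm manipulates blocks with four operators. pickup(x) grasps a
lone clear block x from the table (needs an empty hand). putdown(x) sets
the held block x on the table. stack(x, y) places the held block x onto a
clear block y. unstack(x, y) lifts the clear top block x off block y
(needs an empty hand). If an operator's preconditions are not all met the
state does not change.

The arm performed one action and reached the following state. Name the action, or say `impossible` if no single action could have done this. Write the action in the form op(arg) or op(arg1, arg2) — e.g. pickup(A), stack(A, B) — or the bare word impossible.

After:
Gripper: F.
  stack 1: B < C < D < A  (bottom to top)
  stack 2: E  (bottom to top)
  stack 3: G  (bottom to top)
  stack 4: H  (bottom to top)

pickup(F)

target: towers=[B/C/D/A; E; G; H] holding=F
         pickup(G) → towers=[B/C/D/A; E; F; H] holding=G
     unstack(A, D) → towers=[B/C/D; E; F; G; H] holding=A
         pickup(E) → towers=[B/C/D/A; F; G; H] holding=E
         pickup(H) → towers=[B/C/D/A; E; F; G] holding=H
         pickup(F) → towers=[B/C/D/A; E; G; H] holding=F  ← match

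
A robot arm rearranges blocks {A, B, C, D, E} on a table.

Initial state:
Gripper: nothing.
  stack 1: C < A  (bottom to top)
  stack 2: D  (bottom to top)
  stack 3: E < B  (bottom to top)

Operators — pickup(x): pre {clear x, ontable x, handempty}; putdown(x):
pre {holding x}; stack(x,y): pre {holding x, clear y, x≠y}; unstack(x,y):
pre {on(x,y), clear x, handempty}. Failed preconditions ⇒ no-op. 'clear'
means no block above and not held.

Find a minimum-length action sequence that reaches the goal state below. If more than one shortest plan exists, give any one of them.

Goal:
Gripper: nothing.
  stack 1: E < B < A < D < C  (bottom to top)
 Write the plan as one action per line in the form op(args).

step 1 (unstack(A, C)): towers=[C; D; E/B] holding=A
step 2 (stack(A, B)): towers=[C; D; E/B/A] holding=-
step 3 (pickup(D)): towers=[C; E/B/A] holding=D
step 4 (stack(D, A)): towers=[C; E/B/A/D] holding=-
step 5 (pickup(C)): towers=[E/B/A/D] holding=C
step 6 (stack(C, D)): towers=[E/B/A/D/C] holding=-
goal check: towers=[E/B/A/D/C] holding=- — reached (length 6, optimal by BFS)

unstack(A, C)
stack(A, B)
pickup(D)
stack(D, A)
pickup(C)
stack(C, D)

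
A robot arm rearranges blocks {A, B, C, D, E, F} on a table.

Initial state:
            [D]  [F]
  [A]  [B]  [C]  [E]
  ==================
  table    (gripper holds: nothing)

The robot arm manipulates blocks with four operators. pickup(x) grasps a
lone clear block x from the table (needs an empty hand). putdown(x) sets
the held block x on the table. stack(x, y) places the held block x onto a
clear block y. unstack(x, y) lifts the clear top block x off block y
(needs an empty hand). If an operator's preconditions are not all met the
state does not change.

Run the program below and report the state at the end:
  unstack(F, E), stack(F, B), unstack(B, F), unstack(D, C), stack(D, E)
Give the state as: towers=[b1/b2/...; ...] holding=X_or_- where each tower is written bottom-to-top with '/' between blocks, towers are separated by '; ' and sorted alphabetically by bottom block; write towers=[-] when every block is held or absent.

step 1 (unstack(F, E)): towers=[A; B; C/D; E] holding=F
step 2 (stack(F, B)): towers=[A; B/F; C/D; E] holding=-
step 3 (unstack(B, F)) [no-op]: towers=[A; B/F; C/D; E] holding=-
step 4 (unstack(D, C)): towers=[A; B/F; C; E] holding=D
step 5 (stack(D, E)): towers=[A; B/F; C; E/D] holding=-

towers=[A; B/F; C; E/D] holding=-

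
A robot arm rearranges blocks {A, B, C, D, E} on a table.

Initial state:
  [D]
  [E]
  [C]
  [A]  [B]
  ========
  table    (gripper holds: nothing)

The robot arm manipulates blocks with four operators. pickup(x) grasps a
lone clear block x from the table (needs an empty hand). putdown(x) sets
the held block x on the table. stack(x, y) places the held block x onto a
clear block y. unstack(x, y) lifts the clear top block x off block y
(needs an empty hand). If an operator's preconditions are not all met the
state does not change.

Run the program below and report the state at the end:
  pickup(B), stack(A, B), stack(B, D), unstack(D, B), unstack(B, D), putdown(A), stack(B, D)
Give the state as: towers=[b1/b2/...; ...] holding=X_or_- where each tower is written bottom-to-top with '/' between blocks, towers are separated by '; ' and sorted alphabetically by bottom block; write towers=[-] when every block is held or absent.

towers=[A/C/E/D/B] holding=-

step 1 (pickup(B)): towers=[A/C/E/D] holding=B
step 2 (stack(A, B)) [no-op]: towers=[A/C/E/D] holding=B
step 3 (stack(B, D)): towers=[A/C/E/D/B] holding=-
step 4 (unstack(D, B)) [no-op]: towers=[A/C/E/D/B] holding=-
step 5 (unstack(B, D)): towers=[A/C/E/D] holding=B
step 6 (putdown(A)) [no-op]: towers=[A/C/E/D] holding=B
step 7 (stack(B, D)): towers=[A/C/E/D/B] holding=-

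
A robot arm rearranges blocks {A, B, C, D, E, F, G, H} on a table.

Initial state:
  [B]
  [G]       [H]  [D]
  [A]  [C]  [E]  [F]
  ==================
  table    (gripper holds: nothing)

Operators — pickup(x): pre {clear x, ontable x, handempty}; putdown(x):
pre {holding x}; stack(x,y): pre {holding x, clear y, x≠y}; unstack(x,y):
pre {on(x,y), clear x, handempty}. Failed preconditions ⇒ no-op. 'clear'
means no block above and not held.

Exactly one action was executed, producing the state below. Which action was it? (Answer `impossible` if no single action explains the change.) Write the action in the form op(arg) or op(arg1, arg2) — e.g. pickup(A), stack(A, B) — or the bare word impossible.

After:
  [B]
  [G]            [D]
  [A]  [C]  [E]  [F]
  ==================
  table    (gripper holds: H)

unstack(H, E)

target: towers=[A/G/B; C; E; F/D] holding=H
     unstack(H, E) → towers=[A/G/B; C; E; F/D] holding=H  ← match
     unstack(B, G) → towers=[A/G; C; E/H; F/D] holding=B
     unstack(D, F) → towers=[A/G/B; C; E/H; F] holding=D
         pickup(C) → towers=[A/G/B; E/H; F/D] holding=C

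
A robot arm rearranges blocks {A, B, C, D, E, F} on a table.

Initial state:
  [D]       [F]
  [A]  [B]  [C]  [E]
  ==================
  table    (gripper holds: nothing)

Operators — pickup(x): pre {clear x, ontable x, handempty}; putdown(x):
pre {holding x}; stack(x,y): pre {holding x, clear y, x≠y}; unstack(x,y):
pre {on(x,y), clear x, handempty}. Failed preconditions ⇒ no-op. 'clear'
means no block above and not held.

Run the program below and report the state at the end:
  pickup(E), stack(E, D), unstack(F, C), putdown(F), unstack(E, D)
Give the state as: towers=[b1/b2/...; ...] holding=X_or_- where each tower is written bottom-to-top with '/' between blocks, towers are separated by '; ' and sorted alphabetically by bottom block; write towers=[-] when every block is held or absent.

step 1 (pickup(E)): towers=[A/D; B; C/F] holding=E
step 2 (stack(E, D)): towers=[A/D/E; B; C/F] holding=-
step 3 (unstack(F, C)): towers=[A/D/E; B; C] holding=F
step 4 (putdown(F)): towers=[A/D/E; B; C; F] holding=-
step 5 (unstack(E, D)): towers=[A/D; B; C; F] holding=E

towers=[A/D; B; C; F] holding=E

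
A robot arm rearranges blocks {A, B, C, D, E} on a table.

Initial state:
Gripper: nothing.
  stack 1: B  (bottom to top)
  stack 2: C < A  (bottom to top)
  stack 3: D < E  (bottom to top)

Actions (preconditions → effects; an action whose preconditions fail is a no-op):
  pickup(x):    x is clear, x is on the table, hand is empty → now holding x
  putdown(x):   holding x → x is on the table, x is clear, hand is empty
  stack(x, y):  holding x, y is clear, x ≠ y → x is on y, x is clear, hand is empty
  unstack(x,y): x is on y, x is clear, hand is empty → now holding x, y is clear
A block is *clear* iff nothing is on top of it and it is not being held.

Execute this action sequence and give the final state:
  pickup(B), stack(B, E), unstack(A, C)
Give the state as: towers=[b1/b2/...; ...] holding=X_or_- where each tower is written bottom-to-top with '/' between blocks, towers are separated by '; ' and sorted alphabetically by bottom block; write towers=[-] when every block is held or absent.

towers=[C; D/E/B] holding=A

step 1 (pickup(B)): towers=[C/A; D/E] holding=B
step 2 (stack(B, E)): towers=[C/A; D/E/B] holding=-
step 3 (unstack(A, C)): towers=[C; D/E/B] holding=A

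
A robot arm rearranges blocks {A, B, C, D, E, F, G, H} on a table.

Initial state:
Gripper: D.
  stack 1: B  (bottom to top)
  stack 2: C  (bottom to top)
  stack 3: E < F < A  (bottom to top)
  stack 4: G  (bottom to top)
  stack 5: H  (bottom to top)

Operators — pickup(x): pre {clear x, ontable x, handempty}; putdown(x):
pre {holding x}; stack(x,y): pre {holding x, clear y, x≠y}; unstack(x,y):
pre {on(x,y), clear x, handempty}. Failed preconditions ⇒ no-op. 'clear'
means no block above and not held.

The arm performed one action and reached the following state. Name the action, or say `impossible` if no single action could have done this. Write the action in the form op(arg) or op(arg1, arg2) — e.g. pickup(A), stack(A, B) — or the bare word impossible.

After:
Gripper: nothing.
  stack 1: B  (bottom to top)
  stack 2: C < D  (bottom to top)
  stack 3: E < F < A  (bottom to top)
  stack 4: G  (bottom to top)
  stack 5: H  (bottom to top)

stack(D, C)

target: towers=[B; C/D; E/F/A; G; H] holding=-
        putdown(D) → towers=[B; C; D; E/F/A; G; H] holding=-
       stack(D, G) → towers=[B; C; E/F/A; G/D; H] holding=-
       stack(D, A) → towers=[B; C; E/F/A/D; G; H] holding=-
       stack(D, H) → towers=[B; C; E/F/A; G; H/D] holding=-
       stack(D, B) → towers=[B/D; C; E/F/A; G; H] holding=-
       stack(D, C) → towers=[B; C/D; E/F/A; G; H] holding=-  ← match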